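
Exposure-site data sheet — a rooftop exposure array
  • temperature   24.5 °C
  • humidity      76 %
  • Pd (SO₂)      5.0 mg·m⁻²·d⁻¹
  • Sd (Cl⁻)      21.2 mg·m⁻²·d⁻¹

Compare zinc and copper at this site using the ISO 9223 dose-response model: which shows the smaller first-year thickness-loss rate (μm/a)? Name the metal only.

copper

zinc: f(T) = -0.071·(T−10) [T>10 °C] = -1.0295
  sulphur-dioxide contribution → 0.3085 μm/a
  chloride contribution → 1.471 μm/a
  ⇒ r_corr(zinc) = 1.779 μm/a
copper: f(T) = -0.080·(T−10) [T>10 °C] = -1.1600
  sulphur-dioxide contribution → 0.2237 μm/a
  chloride contribution → 1.198 μm/a
  total first-year rate 1.422 μm/a
Ordering by μm/a: zinc (1.78) > copper (1.42)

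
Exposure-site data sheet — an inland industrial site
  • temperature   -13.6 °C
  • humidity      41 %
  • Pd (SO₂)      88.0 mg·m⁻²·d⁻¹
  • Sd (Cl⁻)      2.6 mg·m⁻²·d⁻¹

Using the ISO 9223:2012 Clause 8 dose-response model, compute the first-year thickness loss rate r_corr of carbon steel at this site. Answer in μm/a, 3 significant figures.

r_corr = 1.61 μm/a

carbon steel: T≤10 °C ⇒ hinge +0.150·(-13.6−10) = -3.5400
  sulphur-dioxide contribution → 1.196 μm/a
  chloride contribution → 0.4142 μm/a
  total first-year rate 1.61 μm/a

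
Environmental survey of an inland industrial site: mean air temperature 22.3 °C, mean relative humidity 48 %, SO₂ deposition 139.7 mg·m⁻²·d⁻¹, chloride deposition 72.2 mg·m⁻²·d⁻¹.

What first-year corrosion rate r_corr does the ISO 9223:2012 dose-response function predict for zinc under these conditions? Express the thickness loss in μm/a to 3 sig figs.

r_corr = 2.39 μm/a

zinc: T>10 °C ⇒ hinge -0.071·(22.3−10) = -0.8733
  Pd branch = 0.0129·Pd^0.44·e^(0.046·RH+f) = 0.4307 μm/a
  Cl⁻ term: 0.0175·72.2^0.57·exp(0.008·48+0.085·22.3) = 1.961
  r_corr = 0.4307 + 1.961 = 2.391 μm/a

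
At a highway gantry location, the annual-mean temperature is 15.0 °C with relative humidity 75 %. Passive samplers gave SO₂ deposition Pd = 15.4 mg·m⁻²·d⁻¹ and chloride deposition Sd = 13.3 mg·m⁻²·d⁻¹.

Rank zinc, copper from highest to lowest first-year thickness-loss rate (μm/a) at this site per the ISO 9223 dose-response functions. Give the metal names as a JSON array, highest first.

["zinc", "copper"]

zinc: temperature factor f = -0.071·(5.0) = -0.3550
  SO₂ term: 0.0129·15.4^0.44·exp(0.046·75-0.3550) = 0.9489
  Cl⁻ term: 0.0175·13.3^0.57·exp(0.008·75+0.085·15.0) = 0.4988
  r_corr = 0.9489 + 0.4988 = 1.448 μm/a
copper: T>10 °C ⇒ hinge -0.080·(15.0−10) = -0.4000
  SO₂ term: 0.0053·15.4^0.26·exp(0.059·75-0.4000) = 0.604
  Cl⁻ term: 0.01025·13.3^0.27·exp(0.036·75+0.049·15.0) = 0.6397
  sum: 0.604 + 0.6397 → r_corr = 1.244 μm/a
Ordering by μm/a: zinc (1.45) > copper (1.24)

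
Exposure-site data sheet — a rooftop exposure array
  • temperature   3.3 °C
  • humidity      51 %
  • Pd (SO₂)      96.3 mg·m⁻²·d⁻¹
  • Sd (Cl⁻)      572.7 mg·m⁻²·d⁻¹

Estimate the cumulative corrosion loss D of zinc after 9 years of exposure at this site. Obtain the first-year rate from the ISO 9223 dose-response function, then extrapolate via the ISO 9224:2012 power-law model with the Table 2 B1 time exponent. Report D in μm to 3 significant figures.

D(9) = 12.4 μm

zinc: f(T) = +0.038·(T−10) [T≤10 °C] = -0.2546
  sulphur-dioxide contribution → 0.7792 μm/a
  chloride contribution → 1.3 μm/a
  ⇒ r_corr(zinc) = 2.08 μm/a
ISO 9224: D(t) = r_corr · t^b with b = 0.813 (zinc, B1)
  D(9) = 2.08 × 9^0.813 = 2.08 × 5.968 = 12.41 μm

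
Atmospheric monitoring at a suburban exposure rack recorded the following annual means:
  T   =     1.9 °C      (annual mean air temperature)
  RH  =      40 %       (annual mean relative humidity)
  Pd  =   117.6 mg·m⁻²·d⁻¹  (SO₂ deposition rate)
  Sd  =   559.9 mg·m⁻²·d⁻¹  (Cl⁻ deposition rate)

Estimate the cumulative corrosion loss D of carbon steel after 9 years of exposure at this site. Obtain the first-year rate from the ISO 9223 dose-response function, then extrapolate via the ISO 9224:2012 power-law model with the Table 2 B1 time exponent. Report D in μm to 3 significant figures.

D(9) = 110 μm

carbon steel: f(T) = +0.150·(T−10) [T≤10 °C] = -1.2150
  Pd branch = 1.77·Pd^0.52·e^(0.02·RH+f) = 13.94 μm/a
  Cl⁻ term: 0.102·559.9^0.62·exp(0.033·40+0.04·1.9) = 20.83
  r_corr = 13.94 + 20.83 = 34.77 μm/a
Long-term exponent b (ISO 9224 Table 2, B1) = 0.523
  D(9) = 34.77 × 9^0.523 = 34.77 × 3.156 = 109.7 μm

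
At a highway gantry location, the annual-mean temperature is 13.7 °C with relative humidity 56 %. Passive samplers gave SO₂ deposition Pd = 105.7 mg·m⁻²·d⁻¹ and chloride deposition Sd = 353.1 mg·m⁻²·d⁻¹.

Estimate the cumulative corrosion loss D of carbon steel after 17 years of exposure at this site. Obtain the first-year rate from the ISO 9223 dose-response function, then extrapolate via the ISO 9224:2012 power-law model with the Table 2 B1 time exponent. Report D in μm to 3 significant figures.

D(17) = 408 μm

carbon steel: T>10 °C ⇒ hinge -0.054·(13.7−10) = -0.1998
  Pd branch = 1.77·Pd^0.52·e^(0.02·RH+f) = 50.13 μm/a
  Sd branch = 0.102·Sd^0.62·e^(0.033·RH+0.04·T) = 42.55 μm/a
  sum: 50.13 + 42.55 → r_corr = 92.68 μm/a
Long-term exponent b (ISO 9224 Table 2, B1) = 0.523
  D(17) = 92.68 × 17^0.523 = 92.68 × 4.401 = 407.9 μm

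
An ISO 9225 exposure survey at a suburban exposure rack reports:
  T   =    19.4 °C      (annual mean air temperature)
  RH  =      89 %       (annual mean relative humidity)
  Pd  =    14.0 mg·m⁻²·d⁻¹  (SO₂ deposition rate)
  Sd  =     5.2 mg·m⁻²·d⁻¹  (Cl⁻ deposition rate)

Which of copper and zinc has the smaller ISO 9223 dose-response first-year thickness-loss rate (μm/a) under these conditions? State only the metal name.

zinc

copper: temperature factor f = -0.080·(9.4) = -0.7520
  Pd branch = 0.0053·Pd^0.26·e^(0.059·RH+f) = 0.9466 μm/a
  Cl⁻ term: 0.01025·5.2^0.27·exp(0.036·89+0.049·19.4) = 1.019
  r_corr = 0.9466 + 1.019 = 1.966 μm/a
zinc: T>10 °C ⇒ hinge -0.071·(19.4−10) = -0.6674
  Pd branch = 0.0129·Pd^0.44·e^(0.046·RH+f) = 1.268 μm/a
  Sd branch = 0.0175·Sd^0.57·e^(0.008·RH+0.085·T) = 0.4748 μm/a
  sum: 1.268 + 0.4748 → r_corr = 1.743 μm/a
Ordering by μm/a: copper (1.97) > zinc (1.74)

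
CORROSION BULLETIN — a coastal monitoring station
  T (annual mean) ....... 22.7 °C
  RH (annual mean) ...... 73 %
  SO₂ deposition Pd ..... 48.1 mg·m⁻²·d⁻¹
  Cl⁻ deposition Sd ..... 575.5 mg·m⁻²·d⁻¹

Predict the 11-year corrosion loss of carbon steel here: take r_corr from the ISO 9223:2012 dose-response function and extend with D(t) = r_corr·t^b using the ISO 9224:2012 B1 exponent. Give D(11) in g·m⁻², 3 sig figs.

carbon steel: temperature factor f = -0.054·(12.7) = -0.6858
  Pd branch = 1.77·Pd^0.52·e^(0.02·RH+f) = 28.77 μm/a
  Cl⁻ term: 0.102·575.5^0.62·exp(0.033·73+0.04·22.7) = 144.7
  sum: 28.77 + 144.7 → r_corr = 173.4 μm/a
Power-law: D(11) = r_corr · 11^0.523
  D(11) = 173.4 × 11^0.523 = 173.4 × 3.505 = 607.9 μm
  Mass loss = 607.9 μm × 7.85 g/cm³ = 4772 g·m⁻²

D(11) = 4.77e+03 g·m⁻²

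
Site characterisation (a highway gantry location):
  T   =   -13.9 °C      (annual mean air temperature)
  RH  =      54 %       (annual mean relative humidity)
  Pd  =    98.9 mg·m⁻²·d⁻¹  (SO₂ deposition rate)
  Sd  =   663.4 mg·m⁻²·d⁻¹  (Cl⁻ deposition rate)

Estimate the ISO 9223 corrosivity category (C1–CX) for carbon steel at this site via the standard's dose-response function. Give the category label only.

C2

carbon steel: T≤10 °C ⇒ hinge +0.150·(-13.9−10) = -3.5850
  Pd branch = 1.77·Pd^0.52·e^(0.02·RH+f) = 1.576 μm/a
  Sd branch = 0.102·Sd^0.62·e^(0.033·RH+0.04·T) = 19.52 μm/a
  r_corr = 1.576 + 19.52 = 21.1 μm/a
ISO 9223 Table 2 (carbon steel): 1.3 < 21.1 ≤ 25 μm/a ⇒ C2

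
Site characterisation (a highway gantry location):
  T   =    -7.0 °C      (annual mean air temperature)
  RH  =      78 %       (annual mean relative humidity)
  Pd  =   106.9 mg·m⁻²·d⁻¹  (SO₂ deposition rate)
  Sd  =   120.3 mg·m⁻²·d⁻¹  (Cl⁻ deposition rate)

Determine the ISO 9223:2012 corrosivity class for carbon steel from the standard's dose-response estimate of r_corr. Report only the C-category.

C3

carbon steel: temperature factor f = +0.150·(-17.0) = -2.5500
  SO₂ term: 1.77·106.9^0.52·exp(0.02·78-2.5500) = 7.466
  Cl⁻ term: 0.102·120.3^0.62·exp(0.033·78+0.04·-7.0) = 19.71
  r_corr = 7.466 + 19.71 = 27.17 μm/a
ISO 9223 Table 2 (carbon steel): 25 < 27.2 ≤ 50 μm/a ⇒ C3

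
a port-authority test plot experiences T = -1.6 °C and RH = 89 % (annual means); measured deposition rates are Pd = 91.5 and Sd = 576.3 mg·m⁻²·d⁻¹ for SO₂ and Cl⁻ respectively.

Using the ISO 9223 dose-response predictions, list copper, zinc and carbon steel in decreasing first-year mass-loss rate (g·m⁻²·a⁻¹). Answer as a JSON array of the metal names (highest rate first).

copper: temperature factor f = +0.126·(-11.6) = -1.4616
  sulphur-dioxide contribution → 0.7585 μm/a
  chloride contribution → 1.299 μm/a
  total first-year rate 2.057 μm/a
  mass loss = 2.057 μm/a × 8.96 g/cm³ = 18.43 g·m⁻²·a⁻¹
zinc: temperature factor f = +0.038·(-11.6) = -0.4408
  sulphur-dioxide contribution → 3.632 μm/a
  chloride contribution → 1.166 μm/a
  ⇒ r_corr(zinc) = 4.798 μm/a
  mass loss = 4.798 μm/a × 7.14 g/cm³ = 34.26 g·m⁻²·a⁻¹
carbon steel: f(T) = +0.150·(T−10) [T≤10 °C] = -1.7400
  sulphur-dioxide contribution → 19.29 μm/a
  chloride contribution → 92.88 μm/a
  total first-year rate 112.2 μm/a
  mass loss = 112.2 μm/a × 7.85 g/cm³ = 880.5 g·m⁻²·a⁻¹
Ordering by g·m⁻²·a⁻¹: carbon steel (881) > zinc (34.3) > copper (18.4)

["carbon steel", "zinc", "copper"]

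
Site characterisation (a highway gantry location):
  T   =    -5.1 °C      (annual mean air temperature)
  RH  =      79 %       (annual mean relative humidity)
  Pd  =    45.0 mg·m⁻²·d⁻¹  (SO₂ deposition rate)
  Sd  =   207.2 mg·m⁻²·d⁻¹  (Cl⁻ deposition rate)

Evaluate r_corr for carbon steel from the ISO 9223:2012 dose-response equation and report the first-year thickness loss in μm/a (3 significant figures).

carbon steel: T≤10 °C ⇒ hinge +0.150·(-5.1−10) = -2.2650
  SO₂ term: 1.77·45.0^0.52·exp(0.02·79-2.2650) = 6.459
  Cl⁻ term: 0.102·207.2^0.62·exp(0.033·79+0.04·-5.1) = 30.79
  sum: 6.459 + 30.79 → r_corr = 37.25 μm/a

r_corr = 37.2 μm/a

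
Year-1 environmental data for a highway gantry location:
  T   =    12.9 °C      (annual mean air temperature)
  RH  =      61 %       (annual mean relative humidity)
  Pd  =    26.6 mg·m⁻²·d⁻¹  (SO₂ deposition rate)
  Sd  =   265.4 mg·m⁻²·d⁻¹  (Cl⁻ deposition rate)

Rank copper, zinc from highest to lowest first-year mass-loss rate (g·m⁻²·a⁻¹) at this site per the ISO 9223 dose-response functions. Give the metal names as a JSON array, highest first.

["zinc", "copper"]

copper: f(T) = -0.080·(T−10) [T>10 °C] = -0.2320
  Pd branch = 0.0053·Pd^0.26·e^(0.059·RH+f) = 0.3606 μm/a
  Cl⁻ term: 0.01025·265.4^0.27·exp(0.036·61+0.049·12.9) = 0.7824
  r_corr = 0.3606 + 0.7824 = 1.143 μm/a
  mass loss = 1.143 μm/a × 8.96 g/cm³ = 10.24 g·m⁻²·a⁻¹
zinc: temperature factor f = -0.071·(2.9) = -0.2059
  Pd branch = 0.0129·Pd^0.44·e^(0.046·RH+f) = 0.7358 μm/a
  Sd branch = 0.0175·Sd^0.57·e^(0.008·RH+0.085·T) = 2.055 μm/a
  r_corr = 0.7358 + 2.055 = 2.791 μm/a
  mass loss = 2.791 μm/a × 7.14 g/cm³ = 19.93 g·m⁻²·a⁻¹
Ordering by g·m⁻²·a⁻¹: zinc (19.9) > copper (10.2)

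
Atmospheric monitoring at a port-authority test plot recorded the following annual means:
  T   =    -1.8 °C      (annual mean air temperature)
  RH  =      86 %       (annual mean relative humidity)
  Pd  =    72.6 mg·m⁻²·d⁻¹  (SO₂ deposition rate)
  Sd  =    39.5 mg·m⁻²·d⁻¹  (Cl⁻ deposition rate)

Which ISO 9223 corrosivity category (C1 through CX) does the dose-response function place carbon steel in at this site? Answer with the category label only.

carbon steel: T≤10 °C ⇒ hinge +0.150·(-1.8−10) = -1.7700
  Pd branch = 1.77·Pd^0.52·e^(0.02·RH+f) = 15.63 μm/a
  Cl⁻ term: 0.102·39.5^0.62·exp(0.033·86+0.04·-1.8) = 15.84
  sum: 15.63 + 15.84 → r_corr = 31.47 μm/a
Category bounds: 25…50 μm/a bracket r_corr ⇒ C3

C3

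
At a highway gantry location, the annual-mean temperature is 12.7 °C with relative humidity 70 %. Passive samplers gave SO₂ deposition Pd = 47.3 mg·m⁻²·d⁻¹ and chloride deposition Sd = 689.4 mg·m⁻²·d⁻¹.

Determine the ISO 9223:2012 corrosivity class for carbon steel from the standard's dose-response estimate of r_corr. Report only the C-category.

C5

carbon steel: f(T) = -0.054·(T−10) [T>10 °C] = -0.1458
  Pd branch = 1.77·Pd^0.52·e^(0.02·RH+f) = 46.09 μm/a
  Cl⁻ term: 0.102·689.4^0.62·exp(0.033·70+0.04·12.7) = 98.24
  r_corr = 46.09 + 98.24 = 144.3 μm/a
ISO 9223 Table 2 (carbon steel): 80 < 144 ≤ 200 μm/a ⇒ C5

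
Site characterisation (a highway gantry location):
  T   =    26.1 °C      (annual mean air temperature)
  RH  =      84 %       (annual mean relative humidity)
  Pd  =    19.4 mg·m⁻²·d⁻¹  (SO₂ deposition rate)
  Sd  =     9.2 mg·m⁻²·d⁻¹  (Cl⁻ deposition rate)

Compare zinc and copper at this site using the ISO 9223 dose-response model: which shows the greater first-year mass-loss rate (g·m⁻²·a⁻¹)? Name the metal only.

zinc: f(T) = -0.071·(T−10) [T>10 °C] = -1.1431
  Pd branch = 0.0129·Pd^0.44·e^(0.046·RH+f) = 0.7226 μm/a
  Cl⁻ term: 0.0175·9.2^0.57·exp(0.008·84+0.085·26.1) = 1.116
  r_corr = 0.7226 + 1.116 = 1.839 μm/a
  mass loss = 1.839 μm/a × 7.14 g/cm³ = 13.13 g·m⁻²·a⁻¹
copper: f(T) = -0.080·(T−10) [T>10 °C] = -1.2880
  SO₂ term: 0.0053·19.4^0.26·exp(0.059·84-1.2880) = 0.4488
  Sd branch = 0.01025·Sd^0.27·e^(0.036·RH+0.049·T) = 1.379 μm/a
  sum: 0.4488 + 1.379 → r_corr = 1.828 μm/a
  mass loss = 1.828 μm/a × 8.96 g/cm³ = 16.38 g·m⁻²·a⁻¹
Ordering by g·m⁻²·a⁻¹: copper (16.4) > zinc (13.1)

copper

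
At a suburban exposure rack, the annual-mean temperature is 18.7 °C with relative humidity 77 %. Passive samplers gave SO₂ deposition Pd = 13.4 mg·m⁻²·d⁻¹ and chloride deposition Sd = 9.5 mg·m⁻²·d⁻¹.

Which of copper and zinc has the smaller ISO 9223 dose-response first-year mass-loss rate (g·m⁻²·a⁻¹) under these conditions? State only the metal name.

zinc

copper: temperature factor f = -0.080·(8.7) = -0.6960
  Pd branch = 0.0053·Pd^0.26·e^(0.059·RH+f) = 0.4876 μm/a
  Cl⁻ term: 0.01025·9.5^0.27·exp(0.036·77+0.049·18.7) = 0.7525
  r_corr = 0.4876 + 0.7525 = 1.24 μm/a
  mass loss = 1.24 μm/a × 8.96 g/cm³ = 11.11 g·m⁻²·a⁻¹
zinc: f(T) = -0.071·(T−10) [T>10 °C] = -0.6177
  Pd branch = 0.0129·Pd^0.44·e^(0.046·RH+f) = 0.7525 μm/a
  Sd branch = 0.0175·Sd^0.57·e^(0.008·RH+0.085·T) = 0.573 μm/a
  sum: 0.7525 + 0.573 → r_corr = 1.326 μm/a
  mass loss = 1.326 μm/a × 7.14 g/cm³ = 9.464 g·m⁻²·a⁻¹
Ordering by g·m⁻²·a⁻¹: copper (11.1) > zinc (9.46)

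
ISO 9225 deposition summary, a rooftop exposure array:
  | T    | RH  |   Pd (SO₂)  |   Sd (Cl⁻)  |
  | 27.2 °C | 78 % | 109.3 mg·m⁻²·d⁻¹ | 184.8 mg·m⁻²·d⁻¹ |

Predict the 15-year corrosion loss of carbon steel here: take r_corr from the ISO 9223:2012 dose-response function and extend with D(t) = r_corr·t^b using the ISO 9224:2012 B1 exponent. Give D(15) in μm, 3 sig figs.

carbon steel: f(T) = -0.054·(T−10) [T>10 °C] = -0.9288
  Pd branch = 1.77·Pd^0.52·e^(0.02·RH+f) = 38.21 μm/a
  Cl⁻ term: 0.102·184.8^0.62·exp(0.033·78+0.04·27.2) = 101
  sum: 38.21 + 101 → r_corr = 139.2 μm/a
Long-term exponent b (ISO 9224 Table 2, B1) = 0.523
  D(15) = 139.2 × 15^0.523 = 139.2 × 4.122 = 573.8 μm

D(15) = 574 μm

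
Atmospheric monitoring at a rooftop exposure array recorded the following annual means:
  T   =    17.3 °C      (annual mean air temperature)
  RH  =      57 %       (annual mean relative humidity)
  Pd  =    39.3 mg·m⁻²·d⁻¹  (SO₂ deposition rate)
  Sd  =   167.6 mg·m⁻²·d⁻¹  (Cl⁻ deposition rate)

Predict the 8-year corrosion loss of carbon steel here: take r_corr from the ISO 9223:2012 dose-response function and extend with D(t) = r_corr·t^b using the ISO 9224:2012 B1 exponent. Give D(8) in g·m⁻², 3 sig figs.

D(8) = 1.33e+03 g·m⁻²

carbon steel: T>10 °C ⇒ hinge -0.054·(17.3−10) = -0.3942
  SO₂ term: 1.77·39.3^0.52·exp(0.02·57-0.3942) = 25.17
  Sd branch = 0.102·Sd^0.62·e^(0.033·RH+0.04·T) = 32 μm/a
  r_corr = 25.17 + 32 = 57.17 μm/a
ISO 9224: D(t) = r_corr · t^b with b = 0.523 (carbon steel, B1)
  D(8) = 57.17 × 8^0.523 = 57.17 × 2.967 = 169.6 μm
  Mass loss = 169.6 μm × 7.85 g/cm³ = 1332 g·m⁻²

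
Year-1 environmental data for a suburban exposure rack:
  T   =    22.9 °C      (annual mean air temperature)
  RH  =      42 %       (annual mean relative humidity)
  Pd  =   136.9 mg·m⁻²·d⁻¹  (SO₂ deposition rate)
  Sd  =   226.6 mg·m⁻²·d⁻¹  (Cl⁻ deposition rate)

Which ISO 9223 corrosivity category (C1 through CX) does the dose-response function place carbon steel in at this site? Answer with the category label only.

C4

carbon steel: f(T) = -0.054·(T−10) [T>10 °C] = -0.6966
  SO₂ term: 1.77·136.9^0.52·exp(0.02·42-0.6966) = 26.37
  Sd branch = 0.102·Sd^0.62·e^(0.033·RH+0.04·T) = 29.42 μm/a
  sum: 26.37 + 29.42 → r_corr = 55.79 μm/a
Category bounds: 50…80 μm/a bracket r_corr ⇒ C4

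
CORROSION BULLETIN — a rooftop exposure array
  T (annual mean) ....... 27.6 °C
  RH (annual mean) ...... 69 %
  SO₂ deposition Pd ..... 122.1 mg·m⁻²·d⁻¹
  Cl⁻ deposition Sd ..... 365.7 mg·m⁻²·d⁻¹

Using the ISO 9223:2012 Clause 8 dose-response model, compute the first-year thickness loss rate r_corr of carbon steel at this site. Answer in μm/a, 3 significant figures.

carbon steel: T>10 °C ⇒ hinge -0.054·(27.6−10) = -0.9504
  SO₂ term: 1.77·122.1^0.52·exp(0.02·69-0.9504) = 33.09
  Sd branch = 0.102·Sd^0.62·e^(0.033·RH+0.04·T) = 116.4 μm/a
  sum: 33.09 + 116.4 → r_corr = 149.5 μm/a

r_corr = 150 μm/a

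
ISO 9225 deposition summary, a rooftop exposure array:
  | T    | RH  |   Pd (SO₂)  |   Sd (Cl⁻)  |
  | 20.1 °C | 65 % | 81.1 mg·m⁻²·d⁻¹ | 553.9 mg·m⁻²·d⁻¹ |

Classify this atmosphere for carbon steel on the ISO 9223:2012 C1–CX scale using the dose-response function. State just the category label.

carbon steel: temperature factor f = -0.054·(10.1) = -0.5454
  Pd branch = 1.77·Pd^0.52·e^(0.02·RH+f) = 37.02 μm/a
  Cl⁻ term: 0.102·553.9^0.62·exp(0.033·65+0.04·20.1) = 97.78
  sum: 37.02 + 97.78 → r_corr = 134.8 μm/a
ISO 9223 Table 2 (carbon steel): 80 < 135 ≤ 200 μm/a ⇒ C5

C5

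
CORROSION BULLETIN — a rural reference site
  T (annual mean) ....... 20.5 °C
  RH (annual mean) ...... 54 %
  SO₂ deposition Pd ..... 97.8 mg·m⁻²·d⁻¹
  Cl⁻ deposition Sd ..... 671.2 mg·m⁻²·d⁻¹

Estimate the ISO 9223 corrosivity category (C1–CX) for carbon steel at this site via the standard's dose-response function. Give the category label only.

C5

carbon steel: T>10 °C ⇒ hinge -0.054·(20.5−10) = -0.5670
  SO₂ term: 1.77·97.8^0.52·exp(0.02·54-0.5670) = 32.04
  Sd branch = 0.102·Sd^0.62·e^(0.033·RH+0.04·T) = 77.85 μm/a
  r_corr = 32.04 + 77.85 = 109.9 μm/a
ISO 9223 Table 2 (carbon steel): 80 < 110 ≤ 200 μm/a ⇒ C5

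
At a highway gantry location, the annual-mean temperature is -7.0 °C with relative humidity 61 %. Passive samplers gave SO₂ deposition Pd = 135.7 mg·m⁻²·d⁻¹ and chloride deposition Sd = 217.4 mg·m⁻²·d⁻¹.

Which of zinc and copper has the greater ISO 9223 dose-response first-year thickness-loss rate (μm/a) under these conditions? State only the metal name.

zinc: T≤10 °C ⇒ hinge +0.038·(-7.0−10) = -0.6460
  Pd branch = 0.0129·Pd^0.44·e^(0.046·RH+f) = 0.9705 μm/a
  Sd branch = 0.0175·Sd^0.57·e^(0.008·RH+0.085·T) = 0.3379 μm/a
  r_corr = 0.9705 + 0.3379 = 1.308 μm/a
copper: T≤10 °C ⇒ hinge +0.126·(-7.0−10) = -2.1420
  SO₂ term: 0.0053·135.7^0.26·exp(0.059·61-2.1420) = 0.08157
  Cl⁻ term: 0.01025·217.4^0.27·exp(0.036·61+0.049·-7.0) = 0.2796
  sum: 0.08157 + 0.2796 → r_corr = 0.3612 μm/a
Ordering by μm/a: zinc (1.31) > copper (0.361)

zinc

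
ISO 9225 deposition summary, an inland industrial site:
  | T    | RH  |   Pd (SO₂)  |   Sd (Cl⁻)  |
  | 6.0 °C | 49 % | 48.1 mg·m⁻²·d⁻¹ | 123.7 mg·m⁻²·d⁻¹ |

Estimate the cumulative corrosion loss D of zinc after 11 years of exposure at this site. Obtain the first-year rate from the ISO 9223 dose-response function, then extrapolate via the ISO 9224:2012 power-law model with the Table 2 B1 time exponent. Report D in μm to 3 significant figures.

zinc: temperature factor f = +0.038·(-4.0) = -0.1520
  SO₂ term: 0.0129·48.1^0.44·exp(0.046·49-0.1520) = 0.5803
  Cl⁻ term: 0.0175·123.7^0.57·exp(0.008·49+0.085·6.0) = 0.6721
  r_corr = 0.5803 + 0.6721 = 1.252 μm/a
ISO 9224: D(t) = r_corr · t^b with b = 0.813 (zinc, B1)
  D(11) = 1.252 × 11^0.813 = 1.252 × 7.025 = 8.798 μm

D(11) = 8.80 μm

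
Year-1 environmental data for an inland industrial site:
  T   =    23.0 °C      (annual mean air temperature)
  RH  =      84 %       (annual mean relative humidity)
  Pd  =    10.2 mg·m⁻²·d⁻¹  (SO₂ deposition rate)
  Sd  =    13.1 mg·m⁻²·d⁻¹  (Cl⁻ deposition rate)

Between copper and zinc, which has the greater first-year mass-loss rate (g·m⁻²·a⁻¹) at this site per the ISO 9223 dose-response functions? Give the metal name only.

copper

copper: temperature factor f = -0.080·(13.0) = -1.0400
  sulphur-dioxide contribution → 0.4866 μm/a
  chloride contribution → 1.304 μm/a
  ⇒ r_corr(copper) = 1.79 μm/a
  mass loss = 1.79 μm/a × 8.96 g/cm³ = 16.04 g·m⁻²·a⁻¹
zinc: T>10 °C ⇒ hinge -0.071·(23.0−10) = -0.9230
  sulphur-dioxide contribution → 0.6786 μm/a
  chloride contribution → 1.049 μm/a
  ⇒ r_corr(zinc) = 1.728 μm/a
  mass loss = 1.728 μm/a × 7.14 g/cm³ = 12.34 g·m⁻²·a⁻¹
Ordering by g·m⁻²·a⁻¹: copper (16) > zinc (12.3)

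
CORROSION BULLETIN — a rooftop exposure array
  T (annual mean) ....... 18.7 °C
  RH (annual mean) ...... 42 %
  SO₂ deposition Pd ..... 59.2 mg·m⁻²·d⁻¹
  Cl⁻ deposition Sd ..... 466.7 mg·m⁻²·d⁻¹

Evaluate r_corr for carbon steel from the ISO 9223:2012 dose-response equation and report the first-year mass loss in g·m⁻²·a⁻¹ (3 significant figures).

carbon steel: T>10 °C ⇒ hinge -0.054·(18.7−10) = -0.4698
  sulphur-dioxide contribution → 21.4 μm/a
  chloride contribution → 38.92 μm/a
  total first-year rate 60.32 μm/a
Convert to mass loss: 60.32 μm/a × 7.85 g/cm³ = 473.5 g·m⁻²·a⁻¹

r_corr = 474 g·m⁻²·a⁻¹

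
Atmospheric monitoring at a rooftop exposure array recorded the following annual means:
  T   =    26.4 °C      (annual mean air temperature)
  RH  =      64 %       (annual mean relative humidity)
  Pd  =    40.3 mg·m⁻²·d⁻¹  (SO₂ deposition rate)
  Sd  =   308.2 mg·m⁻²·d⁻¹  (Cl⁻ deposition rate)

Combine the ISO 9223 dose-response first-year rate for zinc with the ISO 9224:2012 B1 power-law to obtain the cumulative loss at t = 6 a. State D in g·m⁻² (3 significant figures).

D(6) = 233 g·m⁻²

zinc: T>10 °C ⇒ hinge -0.071·(26.4−10) = -1.1644
  Pd branch = 0.0129·Pd^0.44·e^(0.046·RH+f) = 0.3889 μm/a
  Cl⁻ term: 0.0175·308.2^0.57·exp(0.008·64+0.085·26.4) = 7.221
  r_corr = 0.3889 + 7.221 = 7.61 μm/a
ISO 9224: D(t) = r_corr · t^b with b = 0.813 (zinc, B1)
  D(6) = 7.61 × 6^0.813 = 7.61 × 4.292 = 32.66 μm
  Mass loss = 32.66 μm × 7.14 g/cm³ = 233.2 g·m⁻²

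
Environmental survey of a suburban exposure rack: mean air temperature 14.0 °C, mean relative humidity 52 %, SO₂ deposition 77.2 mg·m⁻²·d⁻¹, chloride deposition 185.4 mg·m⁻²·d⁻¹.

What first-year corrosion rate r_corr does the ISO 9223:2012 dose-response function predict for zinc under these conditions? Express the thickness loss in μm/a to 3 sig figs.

zinc: f(T) = -0.071·(T−10) [T>10 °C] = -0.2840
  Pd branch = 0.0129·Pd^0.44·e^(0.046·RH+f) = 0.7188 μm/a
  Cl⁻ term: 0.0175·185.4^0.57·exp(0.008·52+0.085·14.0) = 1.711
  sum: 0.7188 + 1.711 → r_corr = 2.43 μm/a

r_corr = 2.43 μm/a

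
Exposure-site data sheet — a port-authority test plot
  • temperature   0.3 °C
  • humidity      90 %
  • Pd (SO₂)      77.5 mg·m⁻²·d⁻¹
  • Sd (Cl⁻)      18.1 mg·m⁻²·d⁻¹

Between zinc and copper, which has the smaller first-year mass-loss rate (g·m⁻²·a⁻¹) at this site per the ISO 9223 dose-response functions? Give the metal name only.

zinc: T≤10 °C ⇒ hinge +0.038·(0.3−10) = -0.3686
  Pd branch = 0.0129·Pd^0.44·e^(0.046·RH+f) = 3.8 μm/a
  Sd branch = 0.0175·Sd^0.57·e^(0.008·RH+0.085·T) = 0.1922 μm/a
  r_corr = 3.8 + 0.1922 = 3.992 μm/a
  mass loss = 3.992 μm/a × 7.14 g/cm³ = 28.5 g·m⁻²·a⁻¹
copper: temperature factor f = +0.126·(-9.7) = -1.2222
  SO₂ term: 0.0053·77.5^0.26·exp(0.059·90-1.2222) = 0.979
  Sd branch = 0.01025·Sd^0.27·e^(0.036·RH+0.049·T) = 0.5805 μm/a
  r_corr = 0.979 + 0.5805 = 1.56 μm/a
  mass loss = 1.56 μm/a × 8.96 g/cm³ = 13.97 g·m⁻²·a⁻¹
Ordering by g·m⁻²·a⁻¹: zinc (28.5) > copper (14)

copper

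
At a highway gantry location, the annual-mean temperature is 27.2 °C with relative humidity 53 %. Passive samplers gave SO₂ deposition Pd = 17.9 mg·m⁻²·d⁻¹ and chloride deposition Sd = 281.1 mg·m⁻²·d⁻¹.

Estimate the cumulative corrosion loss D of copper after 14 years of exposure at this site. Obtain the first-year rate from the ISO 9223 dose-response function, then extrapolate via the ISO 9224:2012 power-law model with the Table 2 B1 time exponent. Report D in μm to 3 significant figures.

copper: T>10 °C ⇒ hinge -0.080·(27.2−10) = -1.3760
  SO₂ term: 0.0053·17.9^0.26·exp(0.059·53-1.3760) = 0.06463
  Sd branch = 0.01025·Sd^0.27·e^(0.036·RH+0.049·T) = 1.201 μm/a
  sum: 0.06463 + 1.201 → r_corr = 1.265 μm/a
ISO 9224: D(t) = r_corr · t^b with b = 0.667 (copper, B1)
  D(14) = 1.265 × 14^0.667 = 1.265 × 5.814 = 7.356 μm

D(14) = 7.36 μm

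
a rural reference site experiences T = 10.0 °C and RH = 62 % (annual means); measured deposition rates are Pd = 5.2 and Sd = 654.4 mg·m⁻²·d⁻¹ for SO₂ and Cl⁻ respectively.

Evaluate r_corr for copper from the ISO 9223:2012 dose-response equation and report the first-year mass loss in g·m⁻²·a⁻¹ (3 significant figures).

r_corr = 10.9 g·m⁻²·a⁻¹

copper: temperature factor f = +0.126·(0.0) = +0.0000
  sulphur-dioxide contribution → 0.3156 μm/a
  chloride contribution → 0.8977 μm/a
  total first-year rate 1.213 μm/a
Convert to mass loss: 1.213 μm/a × 8.96 g/cm³ = 10.87 g·m⁻²·a⁻¹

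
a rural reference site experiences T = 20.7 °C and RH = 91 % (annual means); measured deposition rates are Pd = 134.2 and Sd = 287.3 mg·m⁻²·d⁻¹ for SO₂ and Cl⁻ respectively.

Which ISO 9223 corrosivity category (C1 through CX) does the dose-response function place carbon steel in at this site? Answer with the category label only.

CX

carbon steel: temperature factor f = -0.054·(10.7) = -0.5778
  sulphur-dioxide contribution → 78.32 μm/a
  chloride contribution → 157.2 μm/a
  total first-year rate 235.6 μm/a
Category bounds: 200…700 μm/a bracket r_corr ⇒ CX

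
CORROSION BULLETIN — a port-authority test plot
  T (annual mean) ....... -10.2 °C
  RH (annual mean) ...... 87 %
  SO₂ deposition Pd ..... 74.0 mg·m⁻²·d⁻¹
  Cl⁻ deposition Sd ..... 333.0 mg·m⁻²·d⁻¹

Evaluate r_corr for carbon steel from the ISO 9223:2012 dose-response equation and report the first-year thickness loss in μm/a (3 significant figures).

r_corr = 48.4 μm/a

carbon steel: temperature factor f = +0.150·(-20.2) = -3.0300
  SO₂ term: 1.77·74.0^0.52·exp(0.02·87-3.0300) = 4.568
  Cl⁻ term: 0.102·333.0^0.62·exp(0.033·87+0.04·-10.2) = 43.87
  r_corr = 4.568 + 43.87 = 48.44 μm/a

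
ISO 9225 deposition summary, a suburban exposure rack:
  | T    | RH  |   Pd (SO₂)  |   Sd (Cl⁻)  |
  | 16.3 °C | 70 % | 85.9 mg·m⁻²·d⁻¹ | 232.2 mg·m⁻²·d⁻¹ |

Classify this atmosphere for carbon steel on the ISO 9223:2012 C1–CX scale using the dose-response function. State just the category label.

C5

carbon steel: f(T) = -0.054·(T−10) [T>10 °C] = -0.3402
  SO₂ term: 1.77·85.9^0.52·exp(0.02·70-0.3402) = 51.75
  Sd branch = 0.102·Sd^0.62·e^(0.033·RH+0.04·T) = 57.78 μm/a
  r_corr = 51.75 + 57.78 = 109.5 μm/a
Category bounds: 80…200 μm/a bracket r_corr ⇒ C5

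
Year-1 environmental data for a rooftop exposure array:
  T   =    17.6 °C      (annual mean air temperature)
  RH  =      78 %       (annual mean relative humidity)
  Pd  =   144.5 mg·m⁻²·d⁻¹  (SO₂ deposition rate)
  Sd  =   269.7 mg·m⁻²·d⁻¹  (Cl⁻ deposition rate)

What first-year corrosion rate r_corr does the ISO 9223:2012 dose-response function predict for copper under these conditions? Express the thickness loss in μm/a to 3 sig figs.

copper: f(T) = -0.080·(T−10) [T>10 °C] = -0.6080
  Pd branch = 0.0053·Pd^0.26·e^(0.059·RH+f) = 1.048 μm/a
  Cl⁻ term: 0.01025·269.7^0.27·exp(0.036·78+0.049·17.6) = 1.824
  sum: 1.048 + 1.824 → r_corr = 2.872 μm/a

r_corr = 2.87 μm/a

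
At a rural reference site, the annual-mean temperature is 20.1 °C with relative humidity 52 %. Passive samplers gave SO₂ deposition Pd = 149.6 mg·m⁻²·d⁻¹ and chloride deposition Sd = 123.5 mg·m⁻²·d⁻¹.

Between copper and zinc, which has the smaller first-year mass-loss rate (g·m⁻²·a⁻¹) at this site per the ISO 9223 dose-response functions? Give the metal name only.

copper

copper: temperature factor f = -0.080·(10.1) = -0.8080
  Pd branch = 0.0053·Pd^0.26·e^(0.059·RH+f) = 0.1868 μm/a
  Cl⁻ term: 0.01025·123.5^0.27·exp(0.036·52+0.049·20.1) = 0.655
  r_corr = 0.1868 + 0.655 = 0.8417 μm/a
  mass loss = 0.8417 μm/a × 8.96 g/cm³ = 7.542 g·m⁻²·a⁻¹
zinc: temperature factor f = -0.071·(10.1) = -0.7171
  Pd branch = 0.0129·Pd^0.44·e^(0.046·RH+f) = 0.6237 μm/a
  Sd branch = 0.0175·Sd^0.57·e^(0.008·RH+0.085·T) = 2.28 μm/a
  r_corr = 0.6237 + 2.28 = 2.904 μm/a
  mass loss = 2.904 μm/a × 7.14 g/cm³ = 20.73 g·m⁻²·a⁻¹
Ordering by g·m⁻²·a⁻¹: zinc (20.7) > copper (7.54)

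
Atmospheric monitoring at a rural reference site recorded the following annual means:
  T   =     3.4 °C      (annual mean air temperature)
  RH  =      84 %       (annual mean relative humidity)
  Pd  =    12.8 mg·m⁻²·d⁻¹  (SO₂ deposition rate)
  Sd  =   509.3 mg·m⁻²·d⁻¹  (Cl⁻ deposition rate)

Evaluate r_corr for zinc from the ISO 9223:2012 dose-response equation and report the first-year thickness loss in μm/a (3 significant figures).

zinc: f(T) = +0.038·(T−10) [T≤10 °C] = -0.2508
  SO₂ term: 0.0129·12.8^0.44·exp(0.046·84-0.2508) = 1.469
  Cl⁻ term: 0.0175·509.3^0.57·exp(0.008·84+0.085·3.4) = 1.597
  sum: 1.469 + 1.597 → r_corr = 3.066 μm/a

r_corr = 3.07 μm/a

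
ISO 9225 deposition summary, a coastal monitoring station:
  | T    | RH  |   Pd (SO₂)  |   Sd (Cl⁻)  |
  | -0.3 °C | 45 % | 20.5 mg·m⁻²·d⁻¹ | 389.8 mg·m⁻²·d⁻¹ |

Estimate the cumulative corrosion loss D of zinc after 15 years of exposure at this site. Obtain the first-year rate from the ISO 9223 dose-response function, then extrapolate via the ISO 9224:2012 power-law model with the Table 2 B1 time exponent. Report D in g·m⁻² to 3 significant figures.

zinc: temperature factor f = +0.038·(-10.3) = -0.3914
  SO₂ term: 0.0129·20.5^0.44·exp(0.046·45-0.3914) = 0.2611
  Cl⁻ term: 0.0175·389.8^0.57·exp(0.008·45+0.085·-0.3) = 0.733
  r_corr = 0.2611 + 0.733 = 0.9941 μm/a
Long-term exponent b (ISO 9224 Table 2, B1) = 0.813
  D(15) = 0.9941 × 15^0.813 = 0.9941 × 9.04 = 8.986 μm
  Mass loss = 8.986 μm × 7.14 g/cm³ = 64.16 g·m⁻²

D(15) = 64.2 g·m⁻²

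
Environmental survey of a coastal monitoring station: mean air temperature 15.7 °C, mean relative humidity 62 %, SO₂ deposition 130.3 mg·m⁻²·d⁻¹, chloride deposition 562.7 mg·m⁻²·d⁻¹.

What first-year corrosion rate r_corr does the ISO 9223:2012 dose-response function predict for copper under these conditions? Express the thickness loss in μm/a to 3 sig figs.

r_corr = 1.60 μm/a

copper: f(T) = -0.080·(T−10) [T>10 °C] = -0.4560
  Pd branch = 0.0053·Pd^0.26·e^(0.059·RH+f) = 0.4621 μm/a
  Sd branch = 0.01025·Sd^0.27·e^(0.036·RH+0.049·T) = 1.14 μm/a
  sum: 0.4621 + 1.14 → r_corr = 1.602 μm/a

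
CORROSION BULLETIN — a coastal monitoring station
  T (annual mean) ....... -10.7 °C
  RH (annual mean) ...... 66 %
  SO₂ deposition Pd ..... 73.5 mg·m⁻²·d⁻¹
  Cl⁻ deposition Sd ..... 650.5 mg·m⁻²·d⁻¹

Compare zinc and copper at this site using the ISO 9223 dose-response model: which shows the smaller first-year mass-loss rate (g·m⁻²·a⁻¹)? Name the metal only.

zinc: f(T) = +0.038·(T−10) [T≤10 °C] = -0.7866
  sulphur-dioxide contribution → 0.8103 μm/a
  chloride contribution → 0.4796 μm/a
  ⇒ r_corr(zinc) = 1.29 μm/a
  mass loss = 1.29 μm/a × 7.14 g/cm³ = 9.21 g·m⁻²·a⁻¹
copper: temperature factor f = +0.126·(-20.7) = -2.6082
  sulphur-dioxide contribution → 0.0586 μm/a
  chloride contribution → 0.3754 μm/a
  total first-year rate 0.434 μm/a
  mass loss = 0.434 μm/a × 8.96 g/cm³ = 3.889 g·m⁻²·a⁻¹
Ordering by g·m⁻²·a⁻¹: zinc (9.21) > copper (3.89)

copper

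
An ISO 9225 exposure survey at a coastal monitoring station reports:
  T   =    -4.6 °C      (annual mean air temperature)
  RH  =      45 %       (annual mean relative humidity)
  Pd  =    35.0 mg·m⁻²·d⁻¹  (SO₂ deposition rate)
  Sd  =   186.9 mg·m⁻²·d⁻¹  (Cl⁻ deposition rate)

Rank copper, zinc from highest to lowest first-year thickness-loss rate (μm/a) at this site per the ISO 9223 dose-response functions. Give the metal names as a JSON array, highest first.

copper: temperature factor f = +0.126·(-14.6) = -1.8396
  SO₂ term: 0.0053·35.0^0.26·exp(0.059·45-1.8396) = 0.03019
  Cl⁻ term: 0.01025·186.9^0.27·exp(0.036·45+0.049·-4.6) = 0.1697
  r_corr = 0.03019 + 0.1697 = 0.1999 μm/a
zinc: temperature factor f = +0.038·(-14.6) = -0.5548
  SO₂ term: 0.0129·35.0^0.44·exp(0.046·45-0.5548) = 0.2806
  Sd branch = 0.0175·Sd^0.57·e^(0.008·RH+0.085·T) = 0.3345 μm/a
  sum: 0.2806 + 0.3345 → r_corr = 0.6151 μm/a
Ordering by μm/a: zinc (0.615) > copper (0.2)

["zinc", "copper"]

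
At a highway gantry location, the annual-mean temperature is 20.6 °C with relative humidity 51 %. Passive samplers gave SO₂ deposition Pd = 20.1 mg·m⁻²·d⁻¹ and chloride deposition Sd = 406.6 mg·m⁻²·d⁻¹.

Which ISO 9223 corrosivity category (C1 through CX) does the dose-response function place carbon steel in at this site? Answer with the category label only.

carbon steel: T>10 °C ⇒ hinge -0.054·(20.6−10) = -0.5724
  Pd branch = 1.77·Pd^0.52·e^(0.02·RH+f) = 13.18 μm/a
  Sd branch = 0.102·Sd^0.62·e^(0.033·RH+0.04·T) = 51.89 μm/a
  r_corr = 13.18 + 51.89 = 65.07 μm/a
65.1 μm/a falls in (50, 80] for carbon steel → category C4

C4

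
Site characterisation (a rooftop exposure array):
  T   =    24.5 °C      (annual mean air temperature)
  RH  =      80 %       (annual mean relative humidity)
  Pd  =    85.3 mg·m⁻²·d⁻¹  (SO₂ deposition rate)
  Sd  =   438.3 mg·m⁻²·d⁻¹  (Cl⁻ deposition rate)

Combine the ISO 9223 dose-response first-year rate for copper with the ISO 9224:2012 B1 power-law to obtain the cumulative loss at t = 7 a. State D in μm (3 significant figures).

D(7) = 13.6 μm

copper: temperature factor f = -0.080·(14.5) = -1.1600
  Pd branch = 0.0053·Pd^0.26·e^(0.059·RH+f) = 0.5921 μm/a
  Sd branch = 0.01025·Sd^0.27·e^(0.036·RH+0.049·T) = 3.134 μm/a
  r_corr = 0.5921 + 3.134 = 3.726 μm/a
ISO 9224: D(t) = r_corr · t^b with b = 0.667 (copper, B1)
  D(7) = 3.726 × 7^0.667 = 3.726 × 3.662 = 13.64 μm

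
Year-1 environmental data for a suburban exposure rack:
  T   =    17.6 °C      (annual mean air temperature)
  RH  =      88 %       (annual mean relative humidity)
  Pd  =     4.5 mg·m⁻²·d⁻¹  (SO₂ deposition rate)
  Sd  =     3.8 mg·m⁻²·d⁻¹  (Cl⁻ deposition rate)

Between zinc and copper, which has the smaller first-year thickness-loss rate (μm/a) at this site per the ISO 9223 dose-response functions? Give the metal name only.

zinc: T>10 °C ⇒ hinge -0.071·(17.6−10) = -0.5396
  SO₂ term: 0.0129·4.5^0.44·exp(0.046·88-0.5396) = 0.835
  Cl⁻ term: 0.0175·3.8^0.57·exp(0.008·88+0.085·17.6) = 0.338
  r_corr = 0.835 + 0.338 = 1.173 μm/a
copper: T>10 °C ⇒ hinge -0.080·(17.6−10) = -0.6080
  SO₂ term: 0.0053·4.5^0.26·exp(0.059·88-0.6080) = 0.7672
  Sd branch = 0.01025·Sd^0.27·e^(0.036·RH+0.049·T) = 0.8273 μm/a
  r_corr = 0.7672 + 0.8273 = 1.594 μm/a
Ordering by μm/a: copper (1.59) > zinc (1.17)

zinc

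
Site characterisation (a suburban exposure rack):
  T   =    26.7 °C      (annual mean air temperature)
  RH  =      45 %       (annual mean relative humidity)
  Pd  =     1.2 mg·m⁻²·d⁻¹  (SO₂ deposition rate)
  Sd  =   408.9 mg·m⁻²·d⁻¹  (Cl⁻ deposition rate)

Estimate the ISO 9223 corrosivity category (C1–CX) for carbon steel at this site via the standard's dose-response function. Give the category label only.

C4

carbon steel: T>10 °C ⇒ hinge -0.054·(26.7−10) = -0.9018
  Pd branch = 1.77·Pd^0.52·e^(0.02·RH+f) = 1.943 μm/a
  Sd branch = 0.102·Sd^0.62·e^(0.033·RH+0.04·T) = 54.52 μm/a
  r_corr = 1.943 + 54.52 = 56.46 μm/a
Category bounds: 50…80 μm/a bracket r_corr ⇒ C4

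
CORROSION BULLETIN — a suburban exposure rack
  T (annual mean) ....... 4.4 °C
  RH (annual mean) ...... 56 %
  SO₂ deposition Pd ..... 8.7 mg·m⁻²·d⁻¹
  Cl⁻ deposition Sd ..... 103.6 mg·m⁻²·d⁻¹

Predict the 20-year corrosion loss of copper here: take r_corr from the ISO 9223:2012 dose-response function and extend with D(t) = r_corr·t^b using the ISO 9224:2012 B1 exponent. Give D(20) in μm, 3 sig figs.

copper: f(T) = +0.126·(T−10) [T≤10 °C] = -0.7056
  sulphur-dioxide contribution → 0.125 μm/a
  chloride contribution → 0.3342 μm/a
  total first-year rate 0.4593 μm/a
ISO 9224: D(t) = r_corr · t^b with b = 0.667 (copper, B1)
  D(20) = 0.4593 × 20^0.667 = 0.4593 × 7.375 = 3.387 μm

D(20) = 3.39 μm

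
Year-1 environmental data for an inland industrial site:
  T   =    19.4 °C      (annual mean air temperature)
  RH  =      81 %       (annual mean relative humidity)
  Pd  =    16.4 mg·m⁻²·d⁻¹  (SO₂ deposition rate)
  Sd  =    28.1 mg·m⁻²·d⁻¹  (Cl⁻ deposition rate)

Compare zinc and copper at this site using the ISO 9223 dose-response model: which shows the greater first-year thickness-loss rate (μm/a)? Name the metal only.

zinc: T>10 °C ⇒ hinge -0.071·(19.4−10) = -0.6674
  SO₂ term: 0.0129·16.4^0.44·exp(0.046·81-0.6674) = 0.9407
  Sd branch = 0.0175·Sd^0.57·e^(0.008·RH+0.085·T) = 1.165 μm/a
  sum: 0.9407 + 1.165 → r_corr = 2.106 μm/a
copper: f(T) = -0.080·(T−10) [T>10 °C] = -0.7520
  SO₂ term: 0.0053·16.4^0.26·exp(0.059·81-0.7520) = 0.6152
  Cl⁻ term: 0.01025·28.1^0.27·exp(0.036·81+0.049·19.4) = 1.205
  sum: 0.6152 + 1.205 → r_corr = 1.821 μm/a
Ordering by μm/a: zinc (2.11) > copper (1.82)

zinc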